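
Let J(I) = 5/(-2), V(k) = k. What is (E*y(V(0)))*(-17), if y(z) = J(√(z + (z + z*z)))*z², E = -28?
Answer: 0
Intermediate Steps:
J(I) = -5/2 (J(I) = 5*(-½) = -5/2)
y(z) = -5*z²/2
(E*y(V(0)))*(-17) = -(-70)*0²*(-17) = -(-70)*0*(-17) = -28*0*(-17) = 0*(-17) = 0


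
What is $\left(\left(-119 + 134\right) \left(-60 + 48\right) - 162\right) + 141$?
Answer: $-201$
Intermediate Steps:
$\left(\left(-119 + 134\right) \left(-60 + 48\right) - 162\right) + 141 = \left(15 \left(-12\right) - 162\right) + 141 = \left(-180 - 162\right) + 141 = -342 + 141 = -201$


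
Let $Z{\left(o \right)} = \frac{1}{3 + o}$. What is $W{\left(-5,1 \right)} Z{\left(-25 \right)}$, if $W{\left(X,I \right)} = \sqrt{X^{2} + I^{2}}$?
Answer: $- \frac{\sqrt{26}}{22} \approx -0.23177$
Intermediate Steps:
$W{\left(X,I \right)} = \sqrt{I^{2} + X^{2}}$
$W{\left(-5,1 \right)} Z{\left(-25 \right)} = \frac{\sqrt{1^{2} + \left(-5\right)^{2}}}{3 - 25} = \frac{\sqrt{1 + 25}}{-22} = \sqrt{26} \left(- \frac{1}{22}\right) = - \frac{\sqrt{26}}{22}$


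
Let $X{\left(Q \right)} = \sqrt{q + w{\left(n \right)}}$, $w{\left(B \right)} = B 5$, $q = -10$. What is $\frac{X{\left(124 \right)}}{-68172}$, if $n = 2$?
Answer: $0$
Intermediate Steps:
$w{\left(B \right)} = 5 B$
$X{\left(Q \right)} = 0$ ($X{\left(Q \right)} = \sqrt{-10 + 5 \cdot 2} = \sqrt{-10 + 10} = \sqrt{0} = 0$)
$\frac{X{\left(124 \right)}}{-68172} = \frac{0}{-68172} = 0 \left(- \frac{1}{68172}\right) = 0$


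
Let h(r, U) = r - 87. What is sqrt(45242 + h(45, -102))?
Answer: 20*sqrt(113) ≈ 212.60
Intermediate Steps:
h(r, U) = -87 + r
sqrt(45242 + h(45, -102)) = sqrt(45242 + (-87 + 45)) = sqrt(45242 - 42) = sqrt(45200) = 20*sqrt(113)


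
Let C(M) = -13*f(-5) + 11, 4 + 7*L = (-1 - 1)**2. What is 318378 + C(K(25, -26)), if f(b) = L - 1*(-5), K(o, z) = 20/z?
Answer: 318324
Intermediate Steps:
L = 0 (L = -4/7 + (-1 - 1)**2/7 = -4/7 + (1/7)*(-2)**2 = -4/7 + (1/7)*4 = -4/7 + 4/7 = 0)
f(b) = 5 (f(b) = 0 - 1*(-5) = 0 + 5 = 5)
C(M) = -54 (C(M) = -13*5 + 11 = -65 + 11 = -54)
318378 + C(K(25, -26)) = 318378 - 54 = 318324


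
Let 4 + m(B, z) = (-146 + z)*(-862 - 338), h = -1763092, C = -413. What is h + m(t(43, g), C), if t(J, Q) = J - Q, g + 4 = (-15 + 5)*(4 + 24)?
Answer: -1092296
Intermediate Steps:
g = -284 (g = -4 + (-15 + 5)*(4 + 24) = -4 - 10*28 = -4 - 280 = -284)
m(B, z) = 175196 - 1200*z (m(B, z) = -4 + (-146 + z)*(-862 - 338) = -4 + (-146 + z)*(-1200) = -4 + (175200 - 1200*z) = 175196 - 1200*z)
h + m(t(43, g), C) = -1763092 + (175196 - 1200*(-413)) = -1763092 + (175196 + 495600) = -1763092 + 670796 = -1092296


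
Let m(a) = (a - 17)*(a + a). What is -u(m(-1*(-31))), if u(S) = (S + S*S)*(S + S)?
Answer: -1309450912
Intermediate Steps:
m(a) = 2*a*(-17 + a) (m(a) = (-17 + a)*(2*a) = 2*a*(-17 + a))
u(S) = 2*S*(S + S²) (u(S) = (S + S²)*(2*S) = 2*S*(S + S²))
-u(m(-1*(-31))) = -2*(2*(-1*(-31))*(-17 - 1*(-31)))²*(1 + 2*(-1*(-31))*(-17 - 1*(-31))) = -2*(2*31*(-17 + 31))²*(1 + 2*31*(-17 + 31)) = -2*(2*31*14)²*(1 + 2*31*14) = -2*868²*(1 + 868) = -2*753424*869 = -1*1309450912 = -1309450912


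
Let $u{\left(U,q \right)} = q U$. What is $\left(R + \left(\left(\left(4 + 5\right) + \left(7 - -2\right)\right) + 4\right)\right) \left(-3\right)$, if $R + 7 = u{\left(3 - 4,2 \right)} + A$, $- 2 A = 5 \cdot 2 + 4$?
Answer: $-18$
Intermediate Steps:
$u{\left(U,q \right)} = U q$
$A = -7$ ($A = - \frac{5 \cdot 2 + 4}{2} = - \frac{10 + 4}{2} = \left(- \frac{1}{2}\right) 14 = -7$)
$R = -16$ ($R = -7 - \left(7 - \left(3 - 4\right) 2\right) = -7 - 9 = -16$)
$\left(R + \left(\left(\left(4 + 5\right) + \left(7 - -2\right)\right) + 4\right)\right) \left(-3\right) = \left(-16 + \left(\left(\left(4 + 5\right) + \left(7 - -2\right)\right) + 4\right)\right) \left(-3\right) = \left(-16 + \left(\left(9 + \left(7 + 2\right)\right) + 4\right)\right) \left(-3\right) = \left(-16 + \left(\left(9 + 9\right) + 4\right)\right) \left(-3\right) = \left(-16 + \left(18 + 4\right)\right) \left(-3\right) = \left(-16 + 22\right) \left(-3\right) = 6 \left(-3\right) = -18$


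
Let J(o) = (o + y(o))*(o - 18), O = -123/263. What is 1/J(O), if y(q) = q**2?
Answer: 18191447/83637540 ≈ 0.21750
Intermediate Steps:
O = -123/263 (O = -123*1/263 = -123/263 ≈ -0.46768)
J(o) = (-18 + o)*(o + o**2) (J(o) = (o + o**2)*(o - 18) = (o + o**2)*(-18 + o) = (-18 + o)*(o + o**2))
1/J(O) = 1/(-123*(-18 + (-123/263)**2 - 17*(-123/263))/263) = 1/(-123*(-18 + 15129/69169 + 2091/263)/263) = 1/(-123/263*(-679980/69169)) = 1/(83637540/18191447) = 18191447/83637540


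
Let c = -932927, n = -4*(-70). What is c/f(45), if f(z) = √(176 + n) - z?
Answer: 13993905/523 + 1865854*√114/1569 ≈ 39454.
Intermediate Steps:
n = 280
f(z) = -z + 2*√114 (f(z) = √(176 + 280) - z = √456 - z = 2*√114 - z = -z + 2*√114)
c/f(45) = -932927/(-1*45 + 2*√114) = -932927/(-45 + 2*√114)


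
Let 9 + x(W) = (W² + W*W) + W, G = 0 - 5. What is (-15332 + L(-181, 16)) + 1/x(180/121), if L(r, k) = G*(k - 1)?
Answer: -696241564/45189 ≈ -15407.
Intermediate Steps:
G = -5
L(r, k) = 5 - 5*k (L(r, k) = -5*(k - 1) = -5*(-1 + k) = 5 - 5*k)
x(W) = -9 + W + 2*W² (x(W) = -9 + ((W² + W*W) + W) = -9 + ((W² + W²) + W) = -9 + (2*W² + W) = -9 + (W + 2*W²) = -9 + W + 2*W²)
(-15332 + L(-181, 16)) + 1/x(180/121) = (-15332 + (5 - 5*16)) + 1/(-9 + 180/121 + 2*(180/121)²) = (-15332 + (5 - 80)) + 1/(-9 + 180*(1/121) + 2*(180*(1/121))²) = (-15332 - 75) + 1/(-9 + 180/121 + 2*(180/121)²) = -15407 + 1/(-9 + 180/121 + 2*(32400/14641)) = -15407 + 1/(-9 + 180/121 + 64800/14641) = -15407 + 1/(-45189/14641) = -15407 - 14641/45189 = -696241564/45189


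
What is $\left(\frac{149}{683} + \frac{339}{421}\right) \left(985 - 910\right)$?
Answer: $\frac{22069950}{287543} \approx 76.754$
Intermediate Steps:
$\left(\frac{149}{683} + \frac{339}{421}\right) \left(985 - 910\right) = \left(149 \cdot \frac{1}{683} + 339 \cdot \frac{1}{421}\right) 75 = \left(\frac{149}{683} + \frac{339}{421}\right) 75 = \frac{294266}{287543} \cdot 75 = \frac{22069950}{287543}$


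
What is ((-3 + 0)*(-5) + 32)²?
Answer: 2209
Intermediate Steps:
((-3 + 0)*(-5) + 32)² = (-3*(-5) + 32)² = (15 + 32)² = 47² = 2209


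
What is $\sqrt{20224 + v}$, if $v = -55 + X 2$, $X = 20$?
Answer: $\sqrt{20209} \approx 142.16$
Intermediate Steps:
$v = -15$ ($v = -55 + 20 \cdot 2 = -55 + 40 = -15$)
$\sqrt{20224 + v} = \sqrt{20224 - 15} = \sqrt{20209}$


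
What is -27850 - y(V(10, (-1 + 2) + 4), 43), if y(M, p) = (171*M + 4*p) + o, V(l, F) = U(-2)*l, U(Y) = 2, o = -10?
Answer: -31432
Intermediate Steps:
V(l, F) = 2*l
y(M, p) = -10 + 4*p + 171*M (y(M, p) = (171*M + 4*p) - 10 = (4*p + 171*M) - 10 = -10 + 4*p + 171*M)
-27850 - y(V(10, (-1 + 2) + 4), 43) = -27850 - (-10 + 4*43 + 171*(2*10)) = -27850 - (-10 + 172 + 171*20) = -27850 - (-10 + 172 + 3420) = -27850 - 1*3582 = -27850 - 3582 = -31432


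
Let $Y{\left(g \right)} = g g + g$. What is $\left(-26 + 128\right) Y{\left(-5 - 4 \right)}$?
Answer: $7344$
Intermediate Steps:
$Y{\left(g \right)} = g + g^{2}$ ($Y{\left(g \right)} = g^{2} + g = g + g^{2}$)
$\left(-26 + 128\right) Y{\left(-5 - 4 \right)} = \left(-26 + 128\right) \left(-5 - 4\right) \left(1 - 9\right) = 102 \left(-5 - 4\right) \left(1 - 9\right) = 102 \left(- 9 \left(1 - 9\right)\right) = 102 \left(\left(-9\right) \left(-8\right)\right) = 102 \cdot 72 = 7344$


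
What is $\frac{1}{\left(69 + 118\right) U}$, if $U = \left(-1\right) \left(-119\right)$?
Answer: $\frac{1}{22253} \approx 4.4938 \cdot 10^{-5}$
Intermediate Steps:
$U = 119$
$\frac{1}{\left(69 + 118\right) U} = \frac{1}{\left(69 + 118\right) 119} = \frac{1}{187 \cdot 119} = \frac{1}{22253}$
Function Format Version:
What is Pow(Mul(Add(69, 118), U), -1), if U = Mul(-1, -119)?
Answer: Rational(1, 22253) ≈ 4.4938e-5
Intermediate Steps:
U = 119
Pow(Mul(Add(69, 118), U), -1) = Pow(Mul(Add(69, 118), 119), -1) = Pow(Mul(187, 119), -1) = Pow(22253, -1) = Rational(1, 22253)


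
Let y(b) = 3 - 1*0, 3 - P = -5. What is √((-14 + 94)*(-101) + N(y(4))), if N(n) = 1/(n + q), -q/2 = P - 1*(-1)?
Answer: I*√1818015/15 ≈ 89.889*I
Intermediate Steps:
P = 8 (P = 3 - 1*(-5) = 3 + 5 = 8)
y(b) = 3 (y(b) = 3 + 0 = 3)
q = -18 (q = -2*(8 - 1*(-1)) = -2*(8 + 1) = -2*9 = -18)
N(n) = 1/(-18 + n) (N(n) = 1/(n - 18) = 1/(-18 + n))
√((-14 + 94)*(-101) + N(y(4))) = √((-14 + 94)*(-101) + 1/(-18 + 3)) = √(80*(-101) + 1/(-15)) = √(-8080 - 1/15) = √(-121201/15) = I*√1818015/15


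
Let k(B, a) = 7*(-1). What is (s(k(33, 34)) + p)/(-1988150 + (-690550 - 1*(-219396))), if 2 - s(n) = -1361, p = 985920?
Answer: -987283/2459304 ≈ -0.40145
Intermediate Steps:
k(B, a) = -7
s(n) = 1363 (s(n) = 2 - 1*(-1361) = 2 + 1361 = 1363)
(s(k(33, 34)) + p)/(-1988150 + (-690550 - 1*(-219396))) = (1363 + 985920)/(-1988150 + (-690550 - 1*(-219396))) = 987283/(-1988150 + (-690550 + 219396)) = 987283/(-1988150 - 471154) = 987283/(-2459304) = 987283*(-1/2459304) = -987283/2459304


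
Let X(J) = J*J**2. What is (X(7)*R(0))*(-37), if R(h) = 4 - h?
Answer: -50764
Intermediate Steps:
X(J) = J**3
(X(7)*R(0))*(-37) = (7**3*(4 - 1*0))*(-37) = (343*(4 + 0))*(-37) = (343*4)*(-37) = 1372*(-37) = -50764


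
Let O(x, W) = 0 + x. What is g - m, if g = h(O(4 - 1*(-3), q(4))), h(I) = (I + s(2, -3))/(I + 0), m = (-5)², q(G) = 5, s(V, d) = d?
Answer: -171/7 ≈ -24.429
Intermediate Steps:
m = 25
O(x, W) = x
h(I) = (-3 + I)/I (h(I) = (I - 3)/(I + 0) = (-3 + I)/I)
g = 4/7 (g = (-3 + (4 - 1*(-3)))/(4 - 1*(-3)) = (-3 + (4 + 3))/(4 + 3) = (-3 + 7)/7 = (⅐)*4 = 4/7 ≈ 0.57143)
g - m = 4/7 - 1*25 = 4/7 - 25 = -171/7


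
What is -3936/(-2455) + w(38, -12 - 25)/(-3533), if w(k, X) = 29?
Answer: 13834693/8673515 ≈ 1.5951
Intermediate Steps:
-3936/(-2455) + w(38, -12 - 25)/(-3533) = -3936/(-2455) + 29/(-3533) = -3936*(-1/2455) + 29*(-1/3533) = 3936/2455 - 29/3533 = 13834693/8673515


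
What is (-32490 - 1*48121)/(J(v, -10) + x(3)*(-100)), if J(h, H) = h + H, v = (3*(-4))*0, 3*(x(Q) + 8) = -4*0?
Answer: -80611/790 ≈ -102.04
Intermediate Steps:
x(Q) = -8 (x(Q) = -8 + (-4*0)/3 = -8 + (1/3)*0 = -8 + 0 = -8)
v = 0 (v = -12*0 = 0)
J(h, H) = H + h
(-32490 - 1*48121)/(J(v, -10) + x(3)*(-100)) = (-32490 - 1*48121)/((-10 + 0) - 8*(-100)) = (-32490 - 48121)/(-10 + 800) = -80611/790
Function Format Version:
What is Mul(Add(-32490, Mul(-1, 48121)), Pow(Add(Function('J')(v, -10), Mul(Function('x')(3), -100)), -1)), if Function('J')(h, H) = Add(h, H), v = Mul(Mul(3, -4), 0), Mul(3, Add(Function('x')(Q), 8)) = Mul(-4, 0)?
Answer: Rational(-80611, 790) ≈ -102.04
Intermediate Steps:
Function('x')(Q) = -8 (Function('x')(Q) = Add(-8, Mul(Rational(1, 3), Mul(-4, 0))) = Add(-8, Mul(Rational(1, 3), 0)) = Add(-8, 0) = -8)
v = 0 (v = Mul(-12, 0) = 0)
Function('J')(h, H) = Add(H, h)
Mul(Add(-32490, Mul(-1, 48121)), Pow(Add(Function('J')(v, -10), Mul(Function('x')(3), -100)), -1)) = Mul(Add(-32490, Mul(-1, 48121)), Pow(Add(Add(-10, 0), Mul(-8, -100)), -1)) = Mul(Add(-32490, -48121), Pow(Add(-10, 800), -1)) = Mul(-80611, Pow(790, -1)) = Mul(-80611, Rational(1, 790)) = Rational(-80611, 790)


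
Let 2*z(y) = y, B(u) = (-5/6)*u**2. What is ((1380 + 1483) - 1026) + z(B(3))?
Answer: 7333/4 ≈ 1833.3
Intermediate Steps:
B(u) = -5*u**2/6 (B(u) = (-5*1/6)*u**2 = -5*u**2/6)
z(y) = y/2
((1380 + 1483) - 1026) + z(B(3)) = ((1380 + 1483) - 1026) + (-5/6*3**2)/2 = (2863 - 1026) + (-5/6*9)/2 = 1837 + (1/2)*(-15/2) = 1837 - 15/4 = 7333/4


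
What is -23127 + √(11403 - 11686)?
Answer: -23127 + I*√283 ≈ -23127.0 + 16.823*I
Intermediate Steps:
-23127 + √(11403 - 11686) = -23127 + √(-283) = -23127 + I*√283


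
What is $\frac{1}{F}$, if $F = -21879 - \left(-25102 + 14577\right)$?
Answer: $- \frac{1}{11354} \approx -8.8075 \cdot 10^{-5}$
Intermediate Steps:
$F = -11354$ ($F = -21879 - -10525 = -21879 + 10525 = -11354$)
$\frac{1}{F} = \frac{1}{-11354} = - \frac{1}{11354}$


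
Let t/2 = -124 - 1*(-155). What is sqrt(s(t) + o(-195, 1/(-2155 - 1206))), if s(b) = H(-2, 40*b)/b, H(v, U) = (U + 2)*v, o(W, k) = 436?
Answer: 3*sqrt(38006)/31 ≈ 18.866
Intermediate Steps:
H(v, U) = v*(2 + U) (H(v, U) = (2 + U)*v = v*(2 + U))
t = 62 (t = 2*(-124 - 1*(-155)) = 2*(-124 + 155) = 2*31 = 62)
s(b) = (-4 - 80*b)/b (s(b) = (-2*(2 + 40*b))/b = (-4 - 80*b)/b)
sqrt(s(t) + o(-195, 1/(-2155 - 1206))) = sqrt((-80 - 4/62) + 436) = sqrt((-80 - 4*1/62) + 436) = sqrt((-80 - 2/31) + 436) = sqrt(-2482/31 + 436) = sqrt(11034/31) = 3*sqrt(38006)/31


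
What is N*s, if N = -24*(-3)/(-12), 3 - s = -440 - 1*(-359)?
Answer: -504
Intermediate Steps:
s = 84 (s = 3 - (-440 - 1*(-359)) = 3 - (-440 + 359) = 3 - 1*(-81) = 3 + 81 = 84)
N = -6 (N = 72*(-1/12) = -6)
N*s = -6*84 = -504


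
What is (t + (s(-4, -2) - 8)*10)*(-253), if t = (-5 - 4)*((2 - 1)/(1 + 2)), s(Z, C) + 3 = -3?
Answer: 36179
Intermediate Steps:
s(Z, C) = -6 (s(Z, C) = -3 - 3 = -6)
t = -3 (t = -9/3 = -9*⅓ = -3)
(t + (s(-4, -2) - 8)*10)*(-253) = (-3 + (-6 - 8)*10)*(-253) = (-3 - 14*10)*(-253) = (-3 - 140)*(-253) = -143*(-253) = 36179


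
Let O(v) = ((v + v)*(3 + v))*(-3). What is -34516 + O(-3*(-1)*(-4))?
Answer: -35164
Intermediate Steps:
O(v) = -6*v*(3 + v) (O(v) = ((2*v)*(3 + v))*(-3) = (2*v*(3 + v))*(-3) = -6*v*(3 + v))
-34516 + O(-3*(-1)*(-4)) = -34516 - 6*-3*(-1)*(-4)*(3 - 3*(-1)*(-4)) = -34516 - 6*3*(-4)*(3 + 3*(-4)) = -34516 - 6*(-12)*(3 - 12) = -34516 - 6*(-12)*(-9) = -34516 - 648 = -35164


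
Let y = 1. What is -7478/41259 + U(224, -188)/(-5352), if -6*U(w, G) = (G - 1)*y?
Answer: -27547943/147212112 ≈ -0.18713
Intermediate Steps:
U(w, G) = ⅙ - G/6 (U(w, G) = -(G - 1)/6 = -(-1 + G)/6 = ⅙ - G/6)
-7478/41259 + U(224, -188)/(-5352) = -7478/41259 + (⅙ - ⅙*(-188))/(-5352) = -7478*1/41259 + (⅙ + 94/3)*(-1/5352) = -7478/41259 + (63/2)*(-1/5352) = -7478/41259 - 21/3568 = -27547943/147212112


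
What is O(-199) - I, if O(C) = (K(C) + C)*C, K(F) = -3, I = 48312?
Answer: -8114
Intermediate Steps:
O(C) = C*(-3 + C) (O(C) = (-3 + C)*C = C*(-3 + C))
O(-199) - I = -199*(-3 - 199) - 1*48312 = -199*(-202) - 48312 = 40198 - 48312 = -8114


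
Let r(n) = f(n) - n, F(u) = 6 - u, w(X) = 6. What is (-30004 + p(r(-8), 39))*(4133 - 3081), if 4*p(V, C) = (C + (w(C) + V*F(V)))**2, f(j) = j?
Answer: -31031633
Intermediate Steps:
r(n) = 0 (r(n) = n - n = 0)
p(V, C) = (6 + C + V*(6 - V))**2/4 (p(V, C) = (C + (6 + V*(6 - V)))**2/4 = (6 + C + V*(6 - V))**2/4)
(-30004 + p(r(-8), 39))*(4133 - 3081) = (-30004 + (6 + 39 - 1*0*(-6 + 0))**2/4)*(4133 - 3081) = (-30004 + (6 + 39 - 1*0*(-6))**2/4)*1052 = (-30004 + (6 + 39 + 0)**2/4)*1052 = (-30004 + (1/4)*45**2)*1052 = (-30004 + (1/4)*2025)*1052 = (-30004 + 2025/4)*1052 = -117991/4*1052 = -31031633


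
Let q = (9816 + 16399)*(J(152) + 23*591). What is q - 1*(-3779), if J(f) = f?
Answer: 360328954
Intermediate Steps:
q = 360325175 (q = (9816 + 16399)*(152 + 23*591) = 26215*(152 + 13593) = 26215*13745 = 360325175)
q - 1*(-3779) = 360325175 - 1*(-3779) = 360325175 + 3779 = 360328954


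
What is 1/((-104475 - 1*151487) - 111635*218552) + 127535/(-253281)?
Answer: -10246041959197321/20348357340363864 ≈ -0.50353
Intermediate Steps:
1/((-104475 - 1*151487) - 111635*218552) + 127535/(-253281) = (1/218552)/((-104475 - 151487) - 111635) + 127535*(-1/253281) = (1/218552)/(-255962 - 111635) - 127535/253281 = (1/218552)/(-367597) - 127535/253281 = -1/367597*1/218552 - 127535/253281 = -1/80339059544 - 127535/253281 = -10246041959197321/20348357340363864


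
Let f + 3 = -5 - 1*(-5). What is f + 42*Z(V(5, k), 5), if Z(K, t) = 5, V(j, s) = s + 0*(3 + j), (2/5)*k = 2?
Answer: 207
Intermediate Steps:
k = 5 (k = (5/2)*2 = 5)
V(j, s) = s (V(j, s) = s + 0 = s)
f = -3 (f = -3 + (-5 - 1*(-5)) = -3 + (-5 + 5) = -3 + 0 = -3)
f + 42*Z(V(5, k), 5) = -3 + 42*5 = -3 + 210 = 207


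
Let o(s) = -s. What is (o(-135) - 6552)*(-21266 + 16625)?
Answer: 29781297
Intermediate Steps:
(o(-135) - 6552)*(-21266 + 16625) = (-1*(-135) - 6552)*(-21266 + 16625) = (135 - 6552)*(-4641) = -6417*(-4641) = 29781297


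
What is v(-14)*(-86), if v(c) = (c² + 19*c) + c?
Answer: 7224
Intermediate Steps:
v(c) = c² + 20*c
v(-14)*(-86) = -14*(20 - 14)*(-86) = -14*6*(-86) = -84*(-86) = 7224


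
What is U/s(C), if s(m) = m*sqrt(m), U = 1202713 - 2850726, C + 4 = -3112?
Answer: -1648013*I*sqrt(779)/4854728 ≈ -9.4747*I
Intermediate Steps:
C = -3116 (C = -4 - 3112 = -3116)
U = -1648013
s(m) = m**(3/2)
U/s(C) = -1648013*I*sqrt(779)/4854728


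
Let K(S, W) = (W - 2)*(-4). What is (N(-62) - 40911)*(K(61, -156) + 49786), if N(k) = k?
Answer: -2065776714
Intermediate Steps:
K(S, W) = 8 - 4*W (K(S, W) = (-2 + W)*(-4) = 8 - 4*W)
(N(-62) - 40911)*(K(61, -156) + 49786) = (-62 - 40911)*((8 - 4*(-156)) + 49786) = -40973*((8 + 624) + 49786) = -40973*(632 + 49786) = -40973*50418 = -2065776714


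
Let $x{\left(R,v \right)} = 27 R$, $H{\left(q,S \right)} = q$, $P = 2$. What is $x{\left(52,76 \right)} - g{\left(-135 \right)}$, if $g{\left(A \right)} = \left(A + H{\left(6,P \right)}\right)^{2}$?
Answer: $-15237$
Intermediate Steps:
$g{\left(A \right)} = \left(6 + A\right)^{2}$ ($g{\left(A \right)} = \left(A + 6\right)^{2} = \left(6 + A\right)^{2}$)
$x{\left(52,76 \right)} - g{\left(-135 \right)} = 27 \cdot 52 - \left(6 - 135\right)^{2} = 1404 - \left(-129\right)^{2} = 1404 - 16641 = -15237$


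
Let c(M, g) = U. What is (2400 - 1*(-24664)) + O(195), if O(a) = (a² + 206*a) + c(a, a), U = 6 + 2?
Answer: 105267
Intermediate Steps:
U = 8
c(M, g) = 8
O(a) = 8 + a² + 206*a (O(a) = (a² + 206*a) + 8 = 8 + a² + 206*a)
(2400 - 1*(-24664)) + O(195) = (2400 - 1*(-24664)) + (8 + 195² + 206*195) = (2400 + 24664) + (8 + 38025 + 40170) = 27064 + 78203 = 105267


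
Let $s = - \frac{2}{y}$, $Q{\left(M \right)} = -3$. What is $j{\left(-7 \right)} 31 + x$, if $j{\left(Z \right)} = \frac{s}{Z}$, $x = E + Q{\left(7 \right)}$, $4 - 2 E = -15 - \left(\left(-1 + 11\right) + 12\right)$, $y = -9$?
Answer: $\frac{2081}{126} \approx 16.516$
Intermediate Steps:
$E = \frac{41}{2}$ ($E = 2 - \frac{-15 - \left(\left(-1 + 11\right) + 12\right)}{2} = 2 - \frac{-15 - \left(10 + 12\right)}{2} = 2 - \frac{-15 - 22}{2} = 2 - - \frac{37}{2} = 2 + \frac{37}{2} = \frac{41}{2} \approx 20.5$)
$s = \frac{2}{9}$ ($s = - \frac{2}{-9} = \left(-2\right) \left(- \frac{1}{9}\right) = \frac{2}{9} \approx 0.22222$)
$x = \frac{35}{2}$ ($x = \frac{41}{2} - 3 = \frac{35}{2} \approx 17.5$)
$j{\left(Z \right)} = \frac{2}{9 Z}$
$j{\left(-7 \right)} 31 + x = \frac{2}{9 \left(-7\right)} 31 + \frac{35}{2} = \frac{2}{9} \left(- \frac{1}{7}\right) 31 + \frac{35}{2} = \left(- \frac{2}{63}\right) 31 + \frac{35}{2} = - \frac{62}{63} + \frac{35}{2} = \frac{2081}{126}$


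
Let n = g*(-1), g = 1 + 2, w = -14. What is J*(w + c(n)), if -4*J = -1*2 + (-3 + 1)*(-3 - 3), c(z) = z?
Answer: 85/2 ≈ 42.500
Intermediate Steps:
g = 3
n = -3 (n = 3*(-1) = -3)
J = -5/2 (J = -(-1*2 + (-3 + 1)*(-3 - 3))/4 = -(-2 - 2*(-6))/4 = -(-2 + 12)/4 = -1/4*10 = -5/2 ≈ -2.5000)
J*(w + c(n)) = -5*(-14 - 3)/2 = -5/2*(-17) = 85/2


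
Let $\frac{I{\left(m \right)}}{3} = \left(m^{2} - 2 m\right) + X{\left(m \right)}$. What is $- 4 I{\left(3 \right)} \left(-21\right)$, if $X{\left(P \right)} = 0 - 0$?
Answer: $756$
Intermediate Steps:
$X{\left(P \right)} = 0$ ($X{\left(P \right)} = 0 + 0 = 0$)
$I{\left(m \right)} = - 6 m + 3 m^{2}$ ($I{\left(m \right)} = 3 \left(\left(m^{2} - 2 m\right) + 0\right) = 3 \left(m^{2} - 2 m\right) = - 6 m + 3 m^{2}$)
$- 4 I{\left(3 \right)} \left(-21\right) = - 4 \cdot 3 \cdot 3 \left(-2 + 3\right) \left(-21\right) = - 4 \cdot 3 \cdot 3 \cdot 1 \left(-21\right) = \left(-4\right) 9 \left(-21\right) = \left(-36\right) \left(-21\right) = 756$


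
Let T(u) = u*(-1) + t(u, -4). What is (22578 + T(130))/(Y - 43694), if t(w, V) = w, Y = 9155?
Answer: -7526/11513 ≈ -0.65370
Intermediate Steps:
T(u) = 0 (T(u) = u*(-1) + u = -u + u = 0)
(22578 + T(130))/(Y - 43694) = (22578 + 0)/(9155 - 43694) = 22578/(-34539) = 22578*(-1/34539) = -7526/11513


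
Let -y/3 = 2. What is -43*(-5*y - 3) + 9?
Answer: -1152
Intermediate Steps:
y = -6 (y = -3*2 = -6)
-43*(-5*y - 3) + 9 = -43*(-5*(-6) - 3) + 9 = -43*(30 - 3) + 9 = -43*27 + 9 = -1161 + 9 = -1152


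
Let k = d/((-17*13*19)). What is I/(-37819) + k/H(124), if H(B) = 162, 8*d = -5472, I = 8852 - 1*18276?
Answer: 18819974/75221991 ≈ 0.25019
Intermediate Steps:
I = -9424 (I = 8852 - 18276 = -9424)
d = -684 (d = (1/8)*(-5472) = -684)
k = 36/221 (k = -684/(-17*13*19) = -684/((-221*19)) = -684/(-4199) = -684*(-1/4199) = 36/221 ≈ 0.16290)
I/(-37819) + k/H(124) = -9424/(-37819) + (36/221)/162 = -9424*(-1/37819) + (36/221)*(1/162) = 9424/37819 + 2/1989 = 18819974/75221991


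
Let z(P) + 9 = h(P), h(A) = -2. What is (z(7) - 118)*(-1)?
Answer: 129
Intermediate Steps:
z(P) = -11 (z(P) = -9 - 2 = -11)
(z(7) - 118)*(-1) = (-11 - 118)*(-1) = -129*(-1) = 129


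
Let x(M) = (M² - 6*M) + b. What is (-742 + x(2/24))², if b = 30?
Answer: 10526554801/20736 ≈ 5.0765e+5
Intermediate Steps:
x(M) = 30 + M² - 6*M (x(M) = (M² - 6*M) + 30 = 30 + M² - 6*M)
(-742 + x(2/24))² = (-742 + (30 + (2/24)² - 12/24))² = (-742 + (30 + (2*(1/24))² - 12/24))² = (-742 + (30 + (1/12)² - 6*1/12))² = (-742 + (30 + 1/144 - ½))² = (-742 + 4249/144)² = (-102599/144)² = 10526554801/20736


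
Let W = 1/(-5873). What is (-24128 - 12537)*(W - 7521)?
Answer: 1619523628610/5873 ≈ 2.7576e+8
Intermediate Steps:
W = -1/5873 ≈ -0.00017027
(-24128 - 12537)*(W - 7521) = (-24128 - 12537)*(-1/5873 - 7521) = -36665*(-44170834/5873) = 1619523628610/5873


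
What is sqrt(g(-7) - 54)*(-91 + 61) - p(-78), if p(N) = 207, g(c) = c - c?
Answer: -207 - 90*I*sqrt(6) ≈ -207.0 - 220.45*I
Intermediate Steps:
g(c) = 0
sqrt(g(-7) - 54)*(-91 + 61) - p(-78) = sqrt(0 - 54)*(-91 + 61) - 1*207 = sqrt(-54)*(-30) - 207 = (3*I*sqrt(6))*(-30) - 207 = -90*I*sqrt(6) - 207 = -207 - 90*I*sqrt(6)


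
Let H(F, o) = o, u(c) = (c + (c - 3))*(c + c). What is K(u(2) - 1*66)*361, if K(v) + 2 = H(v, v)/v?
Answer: -361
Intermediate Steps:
u(c) = 2*c*(-3 + 2*c) (u(c) = (c + (-3 + c))*(2*c) = (-3 + 2*c)*(2*c) = 2*c*(-3 + 2*c))
K(v) = -1 (K(v) = -2 + v/v = -2 + 1 = -1)
K(u(2) - 1*66)*361 = -1*361 = -361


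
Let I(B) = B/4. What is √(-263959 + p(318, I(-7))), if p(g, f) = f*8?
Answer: I*√263973 ≈ 513.78*I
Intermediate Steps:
I(B) = B/4 (I(B) = B*(¼) = B/4)
p(g, f) = 8*f
√(-263959 + p(318, I(-7))) = √(-263959 + 8*((¼)*(-7))) = √(-263959 + 8*(-7/4)) = √(-263959 - 14) = √(-263973) = I*√263973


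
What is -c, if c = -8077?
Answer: 8077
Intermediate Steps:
-c = -1*(-8077) = 8077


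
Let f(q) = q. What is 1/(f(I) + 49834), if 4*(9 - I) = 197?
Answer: 4/199175 ≈ 2.0083e-5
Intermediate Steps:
I = -161/4 (I = 9 - ¼*197 = 9 - 197/4 = -161/4 ≈ -40.250)
1/(f(I) + 49834) = 1/(-161/4 + 49834) = 1/(199175/4) = 4/199175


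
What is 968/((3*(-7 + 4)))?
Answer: -968/9 ≈ -107.56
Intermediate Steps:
968/((3*(-7 + 4))) = 968/((3*(-3))) = 968/(-9) = 968*(-⅑) = -968/9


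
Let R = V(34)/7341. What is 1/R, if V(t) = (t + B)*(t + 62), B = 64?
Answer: 2447/3136 ≈ 0.78029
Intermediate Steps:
V(t) = (62 + t)*(64 + t) (V(t) = (t + 64)*(t + 62) = (64 + t)*(62 + t) = (62 + t)*(64 + t))
R = 3136/2447 (R = (3968 + 34² + 126*34)/7341 = (3968 + 1156 + 4284)*(1/7341) = 9408*(1/7341) = 3136/2447 ≈ 1.2816)
1/R = 1/(3136/2447) = 2447/3136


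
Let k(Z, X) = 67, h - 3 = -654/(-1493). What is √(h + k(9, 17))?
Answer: 2*√39252463/1493 ≈ 8.3927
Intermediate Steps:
h = 5133/1493 (h = 3 - 654/(-1493) = 3 - 654*(-1/1493) = 3 + 654/1493 = 5133/1493 ≈ 3.4380)
√(h + k(9, 17)) = √(5133/1493 + 67) = √(105164/1493) = 2*√39252463/1493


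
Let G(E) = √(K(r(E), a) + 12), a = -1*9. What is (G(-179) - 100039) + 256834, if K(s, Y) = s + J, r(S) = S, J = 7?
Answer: 156795 + 4*I*√10 ≈ 1.568e+5 + 12.649*I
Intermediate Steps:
a = -9
K(s, Y) = 7 + s (K(s, Y) = s + 7 = 7 + s)
G(E) = √(19 + E) (G(E) = √((7 + E) + 12) = √(19 + E))
(G(-179) - 100039) + 256834 = (√(19 - 179) - 100039) + 256834 = (√(-160) - 100039) + 256834 = (4*I*√10 - 100039) + 256834 = (-100039 + 4*I*√10) + 256834 = 156795 + 4*I*√10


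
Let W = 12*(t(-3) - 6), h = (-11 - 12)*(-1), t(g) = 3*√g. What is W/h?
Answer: -72/23 + 36*I*√3/23 ≈ -3.1304 + 2.711*I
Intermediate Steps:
h = 23 (h = -23*(-1) = 23)
W = -72 + 36*I*√3 (W = 12*(3*√(-3) - 6) = 12*(3*(I*√3) - 6) = 12*(3*I*√3 - 6) = 12*(-6 + 3*I*√3) = -72 + 36*I*√3 ≈ -72.0 + 62.354*I)
W/h = (-72 + 36*I*√3)/23 = (-72 + 36*I*√3)*(1/23) = -72/23 + 36*I*√3/23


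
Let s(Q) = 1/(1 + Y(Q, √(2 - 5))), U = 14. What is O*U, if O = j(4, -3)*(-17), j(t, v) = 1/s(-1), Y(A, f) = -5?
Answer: 952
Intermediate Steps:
s(Q) = -¼ (s(Q) = 1/(1 - 5) = 1/(-4) = -¼)
j(t, v) = -4 (j(t, v) = 1/(-¼) = -4)
O = 68 (O = -4*(-17) = 68)
O*U = 68*14 = 952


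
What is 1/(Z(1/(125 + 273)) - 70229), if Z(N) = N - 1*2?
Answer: -398/27951937 ≈ -1.4239e-5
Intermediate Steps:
Z(N) = -2 + N (Z(N) = N - 2 = -2 + N)
1/(Z(1/(125 + 273)) - 70229) = 1/((-2 + 1/(125 + 273)) - 70229) = 1/((-2 + 1/398) - 70229) = 1/(-795/398 - 70229) = 1/(-27951937/398) = -398/27951937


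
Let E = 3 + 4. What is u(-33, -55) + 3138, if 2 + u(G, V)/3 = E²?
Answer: 3279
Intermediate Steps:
E = 7
u(G, V) = 141 (u(G, V) = -6 + 3*7² = -6 + 3*49 = -6 + 147 = 141)
u(-33, -55) + 3138 = 141 + 3138 = 3279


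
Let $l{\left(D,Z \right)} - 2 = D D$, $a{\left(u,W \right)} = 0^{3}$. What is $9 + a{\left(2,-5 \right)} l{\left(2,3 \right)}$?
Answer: $9$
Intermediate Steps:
$a{\left(u,W \right)} = 0$
$l{\left(D,Z \right)} = 2 + D^{2}$ ($l{\left(D,Z \right)} = 2 + D D = 2 + D^{2}$)
$9 + a{\left(2,-5 \right)} l{\left(2,3 \right)} = 9 + 0 \left(2 + 2^{2}\right) = 9 + 0 \left(2 + 4\right) = 9 + 0 \cdot 6 = 9 + 0 = 9$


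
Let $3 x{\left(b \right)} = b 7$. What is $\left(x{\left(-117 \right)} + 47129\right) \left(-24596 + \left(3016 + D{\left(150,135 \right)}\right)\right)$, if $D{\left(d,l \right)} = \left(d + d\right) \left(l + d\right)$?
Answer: $2995035520$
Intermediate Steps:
$D{\left(d,l \right)} = 2 d \left(d + l\right)$
$x{\left(b \right)} = \frac{7 b}{3}$ ($x{\left(b \right)} = \frac{b 7}{3} = \frac{7 b}{3}$)
$\left(x{\left(-117 \right)} + 47129\right) \left(-24596 + \left(3016 + D{\left(150,135 \right)}\right)\right) = \left(\frac{7}{3} \left(-117\right) + 47129\right) \left(-24596 + \left(3016 + 2 \cdot 150 \left(150 + 135\right)\right)\right) = \left(-273 + 47129\right) \left(-24596 + \left(3016 + 2 \cdot 150 \cdot 285\right)\right) = 46856 \left(-24596 + \left(3016 + 85500\right)\right) = 46856 \left(-24596 + 88516\right) = 46856 \cdot 63920 = 2995035520$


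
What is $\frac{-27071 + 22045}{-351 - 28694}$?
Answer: $\frac{5026}{29045} \approx 0.17304$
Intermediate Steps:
$\frac{-27071 + 22045}{-351 - 28694} = - \frac{5026}{-351 - 28694} = - \frac{5026}{-29045} = \left(-5026\right) \left(- \frac{1}{29045}\right) = \frac{5026}{29045}$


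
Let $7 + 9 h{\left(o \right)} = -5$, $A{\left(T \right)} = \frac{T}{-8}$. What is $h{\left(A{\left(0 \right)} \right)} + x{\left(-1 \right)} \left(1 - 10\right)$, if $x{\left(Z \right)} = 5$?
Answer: $- \frac{139}{3} \approx -46.333$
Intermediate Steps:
$A{\left(T \right)} = - \frac{T}{8}$ ($A{\left(T \right)} = T \left(- \frac{1}{8}\right) = - \frac{T}{8}$)
$h{\left(o \right)} = - \frac{4}{3}$ ($h{\left(o \right)} = - \frac{7}{9} + \frac{1}{9} \left(-5\right) = - \frac{7}{9} - \frac{5}{9} = - \frac{4}{3}$)
$h{\left(A{\left(0 \right)} \right)} + x{\left(-1 \right)} \left(1 - 10\right) = - \frac{4}{3} + 5 \left(1 - 10\right) = - \frac{4}{3} + 5 \left(-9\right) = - \frac{4}{3} - 45 = - \frac{139}{3}$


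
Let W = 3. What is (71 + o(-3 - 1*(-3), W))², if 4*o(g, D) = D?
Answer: 82369/16 ≈ 5148.1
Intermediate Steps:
o(g, D) = D/4
(71 + o(-3 - 1*(-3), W))² = (71 + (¼)*3)² = (71 + ¾)² = (287/4)² = 82369/16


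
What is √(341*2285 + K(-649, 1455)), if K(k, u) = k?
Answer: 6*√21626 ≈ 882.35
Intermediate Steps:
√(341*2285 + K(-649, 1455)) = √(341*2285 - 649) = √(779185 - 649) = √778536 = 6*√21626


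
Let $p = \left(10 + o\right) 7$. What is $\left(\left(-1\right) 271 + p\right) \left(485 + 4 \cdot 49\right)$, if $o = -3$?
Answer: $-151182$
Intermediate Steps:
$p = 49$ ($p = \left(10 - 3\right) 7 = 7 \cdot 7 = 49$)
$\left(\left(-1\right) 271 + p\right) \left(485 + 4 \cdot 49\right) = \left(\left(-1\right) 271 + 49\right) \left(485 + 4 \cdot 49\right) = \left(-271 + 49\right) \left(485 + 196\right) = \left(-222\right) 681 = -151182$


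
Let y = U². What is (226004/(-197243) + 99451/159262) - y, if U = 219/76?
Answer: -800606181142053/90721652755408 ≈ -8.8249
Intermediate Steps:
U = 219/76 (U = 219*(1/76) = 219/76 ≈ 2.8816)
y = 47961/5776 (y = (219/76)² = 47961/5776 ≈ 8.3035)
(226004/(-197243) + 99451/159262) - y = (226004/(-197243) + 99451/159262) - 1*47961/5776 = (226004*(-1/197243) + 99451*(1/159262)) - 47961/5776 = (-226004/197243 + 99451/159262) - 47961/5776 = -16377835455/31413314666 - 47961/5776 = -800606181142053/90721652755408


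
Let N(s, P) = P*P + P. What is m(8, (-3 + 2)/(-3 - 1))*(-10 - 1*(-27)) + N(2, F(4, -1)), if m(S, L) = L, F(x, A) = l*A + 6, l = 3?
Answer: 65/4 ≈ 16.250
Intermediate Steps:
F(x, A) = 6 + 3*A (F(x, A) = 3*A + 6 = 6 + 3*A)
N(s, P) = P + P² (N(s, P) = P² + P = P + P²)
m(8, (-3 + 2)/(-3 - 1))*(-10 - 1*(-27)) + N(2, F(4, -1)) = ((-3 + 2)/(-3 - 1))*(-10 - 1*(-27)) + (6 + 3*(-1))*(1 + (6 + 3*(-1))) = (-1/(-4))*(-10 + 27) + (6 - 3)*(1 + (6 - 3)) = -1*(-¼)*17 + 3*(1 + 3) = (¼)*17 + 3*4 = 17/4 + 12 = 65/4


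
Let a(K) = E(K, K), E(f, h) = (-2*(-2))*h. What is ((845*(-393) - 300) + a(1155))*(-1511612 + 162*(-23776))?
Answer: 1757909890860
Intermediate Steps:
E(f, h) = 4*h
a(K) = 4*K
((845*(-393) - 300) + a(1155))*(-1511612 + 162*(-23776)) = ((845*(-393) - 300) + 4*1155)*(-1511612 + 162*(-23776)) = ((-332085 - 300) + 4620)*(-1511612 - 3851712) = (-332385 + 4620)*(-5363324) = -327765*(-5363324) = 1757909890860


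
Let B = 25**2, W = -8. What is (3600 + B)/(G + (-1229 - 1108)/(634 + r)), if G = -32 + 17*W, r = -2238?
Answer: -1355380/53427 ≈ -25.369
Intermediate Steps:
G = -168 (G = -32 + 17*(-8) = -32 - 136 = -168)
B = 625
(3600 + B)/(G + (-1229 - 1108)/(634 + r)) = (3600 + 625)/(-168 + (-1229 - 1108)/(634 - 2238)) = 4225/(-168 - 2337/(-1604)) = 4225/(-168 - 2337*(-1/1604)) = 4225/(-168 + 2337/1604) = 4225/(-267135/1604) = 4225*(-1604/267135) = -1355380/53427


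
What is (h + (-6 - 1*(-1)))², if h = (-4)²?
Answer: 121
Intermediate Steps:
h = 16
(h + (-6 - 1*(-1)))² = (16 + (-6 - 1*(-1)))² = (16 + (-6 + 1))² = (16 - 5)² = 11² = 121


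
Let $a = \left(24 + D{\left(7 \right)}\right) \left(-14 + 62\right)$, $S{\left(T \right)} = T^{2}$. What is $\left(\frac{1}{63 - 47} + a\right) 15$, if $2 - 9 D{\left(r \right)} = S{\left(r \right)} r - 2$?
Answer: $- \frac{157425}{16} \approx -9839.1$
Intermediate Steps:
$D{\left(r \right)} = \frac{4}{9} - \frac{r^{3}}{9}$ ($D{\left(r \right)} = \frac{2}{9} - \frac{r^{2} r - 2}{9} = \frac{2}{9} - \frac{r^{3} - 2}{9} = \frac{2}{9} - \frac{-2 + r^{3}}{9} = \frac{2}{9} - \left(- \frac{2}{9} + \frac{r^{3}}{9}\right) = \frac{4}{9} - \frac{r^{3}}{9}$)
$a = -656$ ($a = \left(24 + \left(\frac{4}{9} - \frac{7^{3}}{9}\right)\right) \left(-14 + 62\right) = \left(24 + \left(\frac{4}{9} - \frac{343}{9}\right)\right) 48 = \left(24 - \frac{113}{3}\right) 48 = \left(- \frac{41}{3}\right) 48 = -656$)
$\left(\frac{1}{63 - 47} + a\right) 15 = \left(\frac{1}{63 - 47} - 656\right) 15 = \left(\frac{1}{16} - 656\right) 15 = \left(- \frac{10495}{16}\right) 15 = - \frac{157425}{16}$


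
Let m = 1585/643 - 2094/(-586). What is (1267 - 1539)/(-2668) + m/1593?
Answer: 21166929818/200179777869 ≈ 0.10574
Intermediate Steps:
m = 1137626/188399 (m = 1585*(1/643) - 2094*(-1/586) = 1585/643 + 1047/293 = 1137626/188399 ≈ 6.0384)
(1267 - 1539)/(-2668) + m/1593 = (1267 - 1539)/(-2668) + (1137626/188399)/1593 = -272*(-1/2668) + (1137626/188399)*(1/1593) = 68/667 + 1137626/300119607 = 21166929818/200179777869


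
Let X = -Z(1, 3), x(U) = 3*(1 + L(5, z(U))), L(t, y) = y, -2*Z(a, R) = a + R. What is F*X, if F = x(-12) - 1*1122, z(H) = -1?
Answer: -2244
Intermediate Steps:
Z(a, R) = -R/2 - a/2 (Z(a, R) = -(a + R)/2 = -(R + a)/2 = -R/2 - a/2)
x(U) = 0 (x(U) = 3*(1 - 1) = 3*0 = 0)
X = 2 (X = -(-1/2*3 - 1/2*1) = -(-3/2 - 1/2) = -1*(-2) = 2)
F = -1122 (F = 0 - 1*1122 = 0 - 1122 = -1122)
F*X = -1122*2 = -2244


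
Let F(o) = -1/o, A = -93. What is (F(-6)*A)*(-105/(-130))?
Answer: -651/52 ≈ -12.519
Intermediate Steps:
(F(-6)*A)*(-105/(-130)) = (-1/(-6)*(-93))*(-105/(-130)) = (-1*(-⅙)*(-93))*(-105*(-1/130)) = ((⅙)*(-93))*(21/26) = -31/2*21/26 = -651/52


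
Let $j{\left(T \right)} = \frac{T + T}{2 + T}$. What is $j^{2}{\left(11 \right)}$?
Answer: $\frac{484}{169} \approx 2.8639$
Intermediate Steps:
$j{\left(T \right)} = \frac{2 T}{2 + T}$
$j^{2}{\left(11 \right)} = \left(2 \cdot 11 \frac{1}{2 + 11}\right)^{2} = \left(2 \cdot 11 \cdot \frac{1}{13}\right)^{2} = \left(\frac{22}{13}\right)^{2} = \frac{484}{169}$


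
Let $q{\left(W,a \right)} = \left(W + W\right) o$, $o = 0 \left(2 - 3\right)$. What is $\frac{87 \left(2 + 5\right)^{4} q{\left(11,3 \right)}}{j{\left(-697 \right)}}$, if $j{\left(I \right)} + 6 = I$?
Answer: $0$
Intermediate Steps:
$o = 0$ ($o = 0 \left(-1\right) = 0$)
$q{\left(W,a \right)} = 0$ ($q{\left(W,a \right)} = \left(W + W\right) 0 = 2 W 0 = 0$)
$j{\left(I \right)} = -6 + I$
$\frac{87 \left(2 + 5\right)^{4} q{\left(11,3 \right)}}{j{\left(-697 \right)}} = \frac{87 \left(2 + 5\right)^{4} \cdot 0}{-6 - 697} = \frac{87 \cdot 7^{4} \cdot 0}{-703} = 87 \cdot 2401 \cdot 0 \left(- \frac{1}{703}\right) = 208887 \cdot 0 \left(- \frac{1}{703}\right) = 0 \left(- \frac{1}{703}\right) = 0$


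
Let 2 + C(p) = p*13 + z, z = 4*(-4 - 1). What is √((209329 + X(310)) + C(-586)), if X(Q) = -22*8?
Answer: √201513 ≈ 448.90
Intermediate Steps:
z = -20 (z = 4*(-5) = -20)
X(Q) = -176
C(p) = -22 + 13*p (C(p) = -2 + (p*13 - 20) = -2 + (13*p - 20) = -2 + (-20 + 13*p) = -22 + 13*p)
√((209329 + X(310)) + C(-586)) = √((209329 - 176) + (-22 + 13*(-586))) = √(209153 + (-22 - 7618)) = √(209153 - 7640) = √201513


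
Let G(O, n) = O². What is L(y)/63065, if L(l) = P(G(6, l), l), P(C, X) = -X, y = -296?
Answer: 296/63065 ≈ 0.0046936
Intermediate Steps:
L(l) = -l
L(y)/63065 = -1*(-296)/63065 = 296*(1/63065) = 296/63065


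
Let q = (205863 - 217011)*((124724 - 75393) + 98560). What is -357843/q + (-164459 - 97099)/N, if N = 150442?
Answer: -71862321386623/41338675113276 ≈ -1.7384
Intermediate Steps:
q = -1648688868 (q = -11148*(49331 + 98560) = -11148*147891 = -1648688868)
-357843/q + (-164459 - 97099)/N = -357843/(-1648688868) + (-164459 - 97099)/150442 = -357843*(-1/1648688868) - 261558*1/150442 = 119281/549562956 - 130779/75221 = -71862321386623/41338675113276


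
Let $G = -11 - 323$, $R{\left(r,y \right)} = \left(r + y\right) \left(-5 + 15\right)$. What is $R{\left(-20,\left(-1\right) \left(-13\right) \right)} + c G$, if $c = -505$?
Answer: $168600$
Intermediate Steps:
$R{\left(r,y \right)} = 10 r + 10 y$ ($R{\left(r,y \right)} = \left(r + y\right) 10 = 10 r + 10 y$)
$G = -334$ ($G = -11 - 323 = -334$)
$R{\left(-20,\left(-1\right) \left(-13\right) \right)} + c G = \left(10 \left(-20\right) + 10 \left(\left(-1\right) \left(-13\right)\right)\right) - -168670 = \left(-200 + 10 \cdot 13\right) + 168670 = \left(-200 + 130\right) + 168670 = -70 + 168670 = 168600$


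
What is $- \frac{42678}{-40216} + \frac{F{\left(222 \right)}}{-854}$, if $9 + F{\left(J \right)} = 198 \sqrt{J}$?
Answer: $\frac{9202239}{8586116} - \frac{99 \sqrt{222}}{427} \approx -2.3827$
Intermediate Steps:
$F{\left(J \right)} = -9 + 198 \sqrt{J}$
$- \frac{42678}{-40216} + \frac{F{\left(222 \right)}}{-854} = - \frac{42678}{-40216} + \frac{-9 + 198 \sqrt{222}}{-854} = \left(-42678\right) \left(- \frac{1}{40216}\right) + \left(-9 + 198 \sqrt{222}\right) \left(- \frac{1}{854}\right) = \frac{21339}{20108} + \left(\frac{9}{854} - \frac{99 \sqrt{222}}{427}\right) = \frac{9202239}{8586116} - \frac{99 \sqrt{222}}{427}$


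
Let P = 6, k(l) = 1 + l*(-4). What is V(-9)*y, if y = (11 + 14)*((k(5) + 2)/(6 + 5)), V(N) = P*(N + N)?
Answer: 45900/11 ≈ 4172.7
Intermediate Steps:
k(l) = 1 - 4*l
V(N) = 12*N (V(N) = 6*(N + N) = 6*(2*N) = 12*N)
y = -425/11 (y = (11 + 14)*(((1 - 4*5) + 2)/(6 + 5)) = 25*(((1 - 20) + 2)/11) = 25*((-19 + 2)*(1/11)) = 25*(-17*1/11) = 25*(-17/11) = -425/11 ≈ -38.636)
V(-9)*y = (12*(-9))*(-425/11) = -108*(-425/11) = 45900/11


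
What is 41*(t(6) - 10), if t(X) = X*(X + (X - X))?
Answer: 1066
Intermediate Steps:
t(X) = X² (t(X) = X*(X + 0) = X*X = X²)
41*(t(6) - 10) = 41*(6² - 10) = 41*(36 - 10) = 41*26 = 1066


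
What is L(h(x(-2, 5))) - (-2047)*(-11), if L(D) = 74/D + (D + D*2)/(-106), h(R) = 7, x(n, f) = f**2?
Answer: -16699917/742 ≈ -22507.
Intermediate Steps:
L(D) = 74/D - 3*D/106 (L(D) = 74/D + (D + 2*D)*(-1/106) = 74/D + (3*D)*(-1/106) = 74/D - 3*D/106)
L(h(x(-2, 5))) - (-2047)*(-11) = (74/7 - 3/106*7) - (-2047)*(-11) = (74*(1/7) - 21/106) - 1*22517 = (74/7 - 21/106) - 22517 = 7697/742 - 22517 = -16699917/742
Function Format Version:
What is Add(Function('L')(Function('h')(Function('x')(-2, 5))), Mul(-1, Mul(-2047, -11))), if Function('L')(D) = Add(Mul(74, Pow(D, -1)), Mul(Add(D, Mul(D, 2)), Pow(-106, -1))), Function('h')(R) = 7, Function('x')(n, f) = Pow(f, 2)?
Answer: Rational(-16699917, 742) ≈ -22507.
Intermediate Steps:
Function('L')(D) = Add(Mul(74, Pow(D, -1)), Mul(Rational(-3, 106), D)) (Function('L')(D) = Add(Mul(74, Pow(D, -1)), Mul(Add(D, Mul(2, D)), Rational(-1, 106))) = Add(Mul(74, Pow(D, -1)), Mul(Mul(3, D), Rational(-1, 106))) = Add(Mul(74, Pow(D, -1)), Mul(Rational(-3, 106), D)))
Add(Function('L')(Function('h')(Function('x')(-2, 5))), Mul(-1, Mul(-2047, -11))) = Add(Add(Mul(74, Pow(7, -1)), Mul(Rational(-3, 106), 7)), Mul(-1, Mul(-2047, -11))) = Add(Add(Mul(74, Rational(1, 7)), Rational(-21, 106)), Mul(-1, 22517)) = Add(Add(Rational(74, 7), Rational(-21, 106)), -22517) = Add(Rational(7697, 742), -22517) = Rational(-16699917, 742)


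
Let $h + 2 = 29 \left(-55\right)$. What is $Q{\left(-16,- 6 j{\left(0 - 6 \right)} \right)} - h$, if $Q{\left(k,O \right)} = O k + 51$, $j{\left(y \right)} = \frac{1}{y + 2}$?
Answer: $1624$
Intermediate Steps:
$j{\left(y \right)} = \frac{1}{2 + y}$
$Q{\left(k,O \right)} = 51 + O k$
$h = -1597$ ($h = -2 + 29 \left(-55\right) = -2 - 1595 = -1597$)
$Q{\left(-16,- 6 j{\left(0 - 6 \right)} \right)} - h = \left(51 + - \frac{6}{2 + \left(0 - 6\right)} \left(-16\right)\right) - -1597 = \left(51 + - \frac{6}{2 + \left(0 - 6\right)} \left(-16\right)\right) + 1597 = \left(51 + - \frac{6}{2 - 6} \left(-16\right)\right) + 1597 = \left(51 + - \frac{6}{-4} \left(-16\right)\right) + 1597 = \left(51 + \left(-6\right) \left(- \frac{1}{4}\right) \left(-16\right)\right) + 1597 = \left(51 + \frac{3}{2} \left(-16\right)\right) + 1597 = \left(51 - 24\right) + 1597 = 27 + 1597 = 1624$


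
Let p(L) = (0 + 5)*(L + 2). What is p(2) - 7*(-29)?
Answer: 223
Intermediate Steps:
p(L) = 10 + 5*L (p(L) = 5*(2 + L) = 10 + 5*L)
p(2) - 7*(-29) = (10 + 5*2) - 7*(-29) = (10 + 10) + 203 = 20 + 203 = 223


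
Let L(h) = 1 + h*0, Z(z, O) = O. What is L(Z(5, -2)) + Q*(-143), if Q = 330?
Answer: -47189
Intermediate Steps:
L(h) = 1 (L(h) = 1 + 0 = 1)
L(Z(5, -2)) + Q*(-143) = 1 + 330*(-143) = 1 - 47190 = -47189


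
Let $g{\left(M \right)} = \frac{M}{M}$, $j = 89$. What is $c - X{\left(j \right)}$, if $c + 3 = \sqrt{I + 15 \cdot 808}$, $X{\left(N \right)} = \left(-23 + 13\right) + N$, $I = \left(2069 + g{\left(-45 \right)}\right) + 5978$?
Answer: $-82 + 2 \sqrt{5042} \approx 60.014$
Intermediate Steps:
$g{\left(M \right)} = 1$
$I = 8048$ ($I = \left(2069 + 1\right) + 5978 = 2070 + 5978 = 8048$)
$X{\left(N \right)} = -10 + N$
$c = -3 + 2 \sqrt{5042}$ ($c = -3 + \sqrt{8048 + 15 \cdot 808} = -3 + \sqrt{8048 + 12120} = -3 + \sqrt{20168} = -3 + 2 \sqrt{5042} \approx 139.01$)
$c - X{\left(j \right)} = \left(-3 + 2 \sqrt{5042}\right) - \left(-10 + 89\right) = \left(-3 + 2 \sqrt{5042}\right) - 79 = -82 + 2 \sqrt{5042}$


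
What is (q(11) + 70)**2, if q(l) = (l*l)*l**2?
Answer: 216413521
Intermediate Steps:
q(l) = l**4 (q(l) = l**2*l**2 = l**4)
(q(11) + 70)**2 = (11**4 + 70)**2 = (14641 + 70)**2 = 14711**2 = 216413521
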